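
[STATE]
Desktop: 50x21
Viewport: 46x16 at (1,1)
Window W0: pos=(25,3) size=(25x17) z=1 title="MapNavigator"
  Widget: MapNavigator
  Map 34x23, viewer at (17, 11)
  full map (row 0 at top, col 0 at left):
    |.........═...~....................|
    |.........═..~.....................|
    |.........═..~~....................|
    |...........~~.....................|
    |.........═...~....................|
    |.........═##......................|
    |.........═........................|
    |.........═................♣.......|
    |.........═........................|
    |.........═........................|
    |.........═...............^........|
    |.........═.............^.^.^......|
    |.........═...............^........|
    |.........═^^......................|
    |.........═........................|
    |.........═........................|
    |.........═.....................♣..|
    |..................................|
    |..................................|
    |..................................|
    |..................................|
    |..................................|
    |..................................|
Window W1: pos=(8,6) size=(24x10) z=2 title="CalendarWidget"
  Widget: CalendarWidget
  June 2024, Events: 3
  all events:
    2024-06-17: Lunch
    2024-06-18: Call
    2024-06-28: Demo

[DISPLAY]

                                              
                                              
                        ┏━━━━━━━━━━━━━━━━━━━━━
                        ┃ MapNavigator        
                        ┠─────────────────────
       ┏━━━━━━━━━━━━━━━━━━━━━━┓...............
       ┃ CalendarWidget       ┃...............
       ┠──────────────────────┨..............♣
       ┃      June 2024       ┃...............
       ┃Mo Tu We Th Fr Sa Su  ┃...............
       ┃                1  2  ┃.............^.
       ┃ 3  4  5  6  7  8  9  ┃.....@.....^.^.
       ┃10 11 12 13 14 15 16  ┃.............^.
       ┃17* 18* 19 20 21 22 23┃...............
       ┗━━━━━━━━━━━━━━━━━━━━━━┛...............
                        ┃...═.................


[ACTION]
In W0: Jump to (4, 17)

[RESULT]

                                              
                                              
                        ┏━━━━━━━━━━━━━━━━━━━━━
                        ┃ MapNavigator        
                        ┠─────────────────────
       ┏━━━━━━━━━━━━━━━━━━━━━━┓ .........═....
       ┃ CalendarWidget       ┃ .........═....
       ┠──────────────────────┨ .........═^^..
       ┃      June 2024       ┃ .........═....
       ┃Mo Tu We Th Fr Sa Su  ┃ .........═....
       ┃                1  2  ┃ .........═....
       ┃ 3  4  5  6  7  8  9  ┃ ....@.........
       ┃10 11 12 13 14 15 16  ┃ ..............
       ┃17* 18* 19 20 21 22 23┃ ..............
       ┗━━━━━━━━━━━━━━━━━━━━━━┛ ..............
                        ┃       ..............


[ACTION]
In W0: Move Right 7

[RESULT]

                                              
                                              
                        ┏━━━━━━━━━━━━━━━━━━━━━
                        ┃ MapNavigator        
                        ┠─────────────────────
       ┏━━━━━━━━━━━━━━━━━━━━━━┓...═...........
       ┃ CalendarWidget       ┃...═...........
       ┠──────────────────────┨...═^^.........
       ┃      June 2024       ┃...═...........
       ┃Mo Tu We Th Fr Sa Su  ┃...═...........
       ┃                1  2  ┃...═...........
       ┃ 3  4  5  6  7  8  9  ┃.....@.........
       ┃10 11 12 13 14 15 16  ┃...............
       ┃17* 18* 19 20 21 22 23┃...............
       ┗━━━━━━━━━━━━━━━━━━━━━━┛...............
                        ┃.....................


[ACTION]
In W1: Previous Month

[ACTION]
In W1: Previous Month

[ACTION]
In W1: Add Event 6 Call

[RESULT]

                                              
                                              
                        ┏━━━━━━━━━━━━━━━━━━━━━
                        ┃ MapNavigator        
                        ┠─────────────────────
       ┏━━━━━━━━━━━━━━━━━━━━━━┓...═...........
       ┃ CalendarWidget       ┃...═...........
       ┠──────────────────────┨...═^^.........
       ┃      April 2024      ┃...═...........
       ┃Mo Tu We Th Fr Sa Su  ┃...═...........
       ┃ 1  2  3  4  5  6*  7 ┃...═...........
       ┃ 8  9 10 11 12 13 14  ┃.....@.........
       ┃15 16 17 18 19 20 21  ┃...............
       ┃22 23 24 25 26 27 28  ┃...............
       ┗━━━━━━━━━━━━━━━━━━━━━━┛...............
                        ┃.....................


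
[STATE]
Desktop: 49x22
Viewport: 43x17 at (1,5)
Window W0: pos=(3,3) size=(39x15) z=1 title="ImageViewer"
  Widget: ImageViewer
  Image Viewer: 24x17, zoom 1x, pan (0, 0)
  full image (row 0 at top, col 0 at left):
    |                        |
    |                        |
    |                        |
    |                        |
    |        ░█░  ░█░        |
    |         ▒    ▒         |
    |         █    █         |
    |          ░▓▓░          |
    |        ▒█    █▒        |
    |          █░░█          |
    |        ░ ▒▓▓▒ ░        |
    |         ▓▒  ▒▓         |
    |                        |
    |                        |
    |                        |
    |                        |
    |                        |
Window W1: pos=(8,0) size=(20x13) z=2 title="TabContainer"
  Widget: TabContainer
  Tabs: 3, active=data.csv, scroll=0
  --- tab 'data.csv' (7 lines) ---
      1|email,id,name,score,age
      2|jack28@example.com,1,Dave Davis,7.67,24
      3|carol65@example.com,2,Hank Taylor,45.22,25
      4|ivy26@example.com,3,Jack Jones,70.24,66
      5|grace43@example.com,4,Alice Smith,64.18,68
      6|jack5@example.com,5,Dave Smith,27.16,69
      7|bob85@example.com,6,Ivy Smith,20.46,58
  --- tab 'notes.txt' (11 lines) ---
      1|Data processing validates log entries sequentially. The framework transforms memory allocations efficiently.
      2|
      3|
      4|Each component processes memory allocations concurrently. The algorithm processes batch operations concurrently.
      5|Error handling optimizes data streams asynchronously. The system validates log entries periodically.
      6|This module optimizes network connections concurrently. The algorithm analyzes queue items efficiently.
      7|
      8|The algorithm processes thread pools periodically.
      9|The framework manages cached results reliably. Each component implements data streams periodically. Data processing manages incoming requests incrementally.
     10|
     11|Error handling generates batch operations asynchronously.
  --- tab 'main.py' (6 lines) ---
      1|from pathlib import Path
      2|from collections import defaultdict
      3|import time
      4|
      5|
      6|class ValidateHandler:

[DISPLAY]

  ┠────┃email,id,name,scor┃─────────────┨  
  ┃    ┃jack28@example.com┃             ┃  
  ┃    ┃carol65@example.co┃             ┃  
  ┃    ┃ivy26@example.com,┃             ┃  
  ┃    ┃grace43@example.co┃             ┃  
  ┃    ┃jack5@example.com,┃             ┃  
  ┃    ┃bob85@example.com,┃             ┃  
  ┃    ┗━━━━━━━━━━━━━━━━━━┛             ┃  
  ┃          ░▓▓░                       ┃  
  ┃        ▒█    █▒                     ┃  
  ┃          █░░█                       ┃  
  ┃        ░ ▒▓▓▒ ░                     ┃  
  ┗━━━━━━━━━━━━━━━━━━━━━━━━━━━━━━━━━━━━━┛  
                                           
                                           
                                           
                                           


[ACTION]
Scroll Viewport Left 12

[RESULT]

   ┠────┃email,id,name,scor┃─────────────┨ 
   ┃    ┃jack28@example.com┃             ┃ 
   ┃    ┃carol65@example.co┃             ┃ 
   ┃    ┃ivy26@example.com,┃             ┃ 
   ┃    ┃grace43@example.co┃             ┃ 
   ┃    ┃jack5@example.com,┃             ┃ 
   ┃    ┃bob85@example.com,┃             ┃ 
   ┃    ┗━━━━━━━━━━━━━━━━━━┛             ┃ 
   ┃          ░▓▓░                       ┃ 
   ┃        ▒█    █▒                     ┃ 
   ┃          █░░█                       ┃ 
   ┃        ░ ▒▓▓▒ ░                     ┃ 
   ┗━━━━━━━━━━━━━━━━━━━━━━━━━━━━━━━━━━━━━┛ 
                                           
                                           
                                           
                                           


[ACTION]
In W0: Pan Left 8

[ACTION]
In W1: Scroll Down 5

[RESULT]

   ┠────┃jack5@example.com,┃─────────────┨ 
   ┃    ┃bob85@example.com,┃             ┃ 
   ┃    ┃                  ┃             ┃ 
   ┃    ┃                  ┃             ┃ 
   ┃    ┃                  ┃             ┃ 
   ┃    ┃                  ┃             ┃ 
   ┃    ┃                  ┃             ┃ 
   ┃    ┗━━━━━━━━━━━━━━━━━━┛             ┃ 
   ┃          ░▓▓░                       ┃ 
   ┃        ▒█    █▒                     ┃ 
   ┃          █░░█                       ┃ 
   ┃        ░ ▒▓▓▒ ░                     ┃ 
   ┗━━━━━━━━━━━━━━━━━━━━━━━━━━━━━━━━━━━━━┛ 
                                           
                                           
                                           
                                           


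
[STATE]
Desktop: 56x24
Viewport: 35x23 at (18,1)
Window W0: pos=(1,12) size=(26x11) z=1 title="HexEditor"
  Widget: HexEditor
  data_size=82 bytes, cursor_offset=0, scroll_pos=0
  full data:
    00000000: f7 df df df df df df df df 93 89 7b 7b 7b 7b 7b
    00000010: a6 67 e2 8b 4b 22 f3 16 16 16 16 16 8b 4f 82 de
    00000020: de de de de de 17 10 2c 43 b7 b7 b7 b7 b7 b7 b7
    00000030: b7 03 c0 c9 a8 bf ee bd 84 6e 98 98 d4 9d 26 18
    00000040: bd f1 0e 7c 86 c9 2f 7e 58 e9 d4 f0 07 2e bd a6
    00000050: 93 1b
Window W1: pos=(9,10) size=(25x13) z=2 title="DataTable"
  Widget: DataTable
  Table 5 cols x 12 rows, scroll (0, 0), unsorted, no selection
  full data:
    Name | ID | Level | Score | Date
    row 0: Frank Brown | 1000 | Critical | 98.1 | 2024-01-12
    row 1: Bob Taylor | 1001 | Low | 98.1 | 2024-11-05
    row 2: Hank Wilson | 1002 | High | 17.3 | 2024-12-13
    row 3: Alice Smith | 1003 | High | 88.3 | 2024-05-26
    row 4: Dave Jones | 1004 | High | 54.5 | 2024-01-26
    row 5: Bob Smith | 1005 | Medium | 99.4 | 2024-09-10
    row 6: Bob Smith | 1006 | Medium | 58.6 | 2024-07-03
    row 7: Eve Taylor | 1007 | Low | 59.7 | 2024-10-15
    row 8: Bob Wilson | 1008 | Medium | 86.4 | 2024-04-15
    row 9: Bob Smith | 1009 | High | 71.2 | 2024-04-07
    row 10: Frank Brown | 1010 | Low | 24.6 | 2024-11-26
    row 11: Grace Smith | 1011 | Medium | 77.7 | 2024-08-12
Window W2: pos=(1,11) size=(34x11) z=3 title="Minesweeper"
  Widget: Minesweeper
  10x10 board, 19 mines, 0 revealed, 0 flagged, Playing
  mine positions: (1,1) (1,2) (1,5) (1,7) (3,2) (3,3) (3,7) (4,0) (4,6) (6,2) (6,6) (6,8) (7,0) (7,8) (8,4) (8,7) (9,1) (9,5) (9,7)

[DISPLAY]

                                   
                                   
                                   
                                   
                                   
                                   
                                   
                                   
                                   
━━━━━━━━━━━━━━━┓                   
━━━━━━━━━━━━━━━━┓                  
                ┃                  
────────────────┨                  
                ┃                  
                ┃                  
                ┃                  
                ┃                  
                ┃                  
                ┃                  
                ┃                  
━━━━━━━━━━━━━━━━┛                  
━━━━━━━━━━━━━━━┛                   
                                   


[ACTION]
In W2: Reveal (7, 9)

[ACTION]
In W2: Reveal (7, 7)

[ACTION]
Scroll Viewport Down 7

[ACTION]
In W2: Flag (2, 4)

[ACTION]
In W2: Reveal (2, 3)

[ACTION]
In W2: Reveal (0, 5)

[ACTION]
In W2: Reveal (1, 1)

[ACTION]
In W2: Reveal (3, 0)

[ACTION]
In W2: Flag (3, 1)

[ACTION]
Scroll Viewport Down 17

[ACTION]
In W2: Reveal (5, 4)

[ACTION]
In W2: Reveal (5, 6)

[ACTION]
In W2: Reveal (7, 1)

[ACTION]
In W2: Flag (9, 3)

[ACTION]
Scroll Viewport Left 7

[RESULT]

                                   
                                   
                                   
                                   
                                   
                                   
                                   
                                   
                                   
━━━━━━━━━━━━━━━━━━━━━━┓            
━━━━━━━━━━━━━━━━━━━━━━━┓           
per                    ┃           
───────────────────────┨           
■                      ┃           
■                      ┃           
■                      ┃           
■                      ┃           
■                      ┃           
■                      ┃           
■                      ┃           
━━━━━━━━━━━━━━━━━━━━━━━┛           
━━━━━━━━━━━━━━━━━━━━━━┛            
                                   


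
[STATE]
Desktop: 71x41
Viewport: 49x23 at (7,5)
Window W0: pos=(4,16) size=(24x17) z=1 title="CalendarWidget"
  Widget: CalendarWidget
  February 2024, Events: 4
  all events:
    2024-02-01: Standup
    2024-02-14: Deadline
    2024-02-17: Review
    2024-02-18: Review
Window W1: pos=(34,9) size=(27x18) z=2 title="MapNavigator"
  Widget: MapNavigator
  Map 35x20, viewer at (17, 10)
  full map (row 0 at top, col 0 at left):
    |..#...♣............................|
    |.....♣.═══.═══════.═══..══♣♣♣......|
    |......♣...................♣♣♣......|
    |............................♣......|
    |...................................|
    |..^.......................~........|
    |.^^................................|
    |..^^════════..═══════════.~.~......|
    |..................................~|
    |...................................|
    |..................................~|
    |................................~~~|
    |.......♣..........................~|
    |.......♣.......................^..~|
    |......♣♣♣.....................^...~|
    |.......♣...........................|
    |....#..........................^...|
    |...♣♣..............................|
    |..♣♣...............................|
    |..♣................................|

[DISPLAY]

                                                 
                                                 
                                                 
                                                 
                           ┏━━━━━━━━━━━━━━━━━━━━━
                           ┃ MapNavigator        
                           ┠─────────────────────
                           ┃.....................
                           ┃.....................
                           ┃.....................
                           ┃.....................
━━━━━━━━━━━━━━━━━━━━┓      ┃═══════..═══════════.
alendarWidget       ┃      ┃.....................
────────────────────┨      ┃.....................
  February 2024     ┃      ┃............@........
 Tu We Th Fr Sa Su  ┃      ┃.....................
        1*  2  3  4 ┃      ┃..♣..................
  6  7  8  9 10 11  ┃      ┃..♣..................
 13 14* 15 16 17* 18┃      ┃.♣♣♣.................
 20 21 22 23 24 25  ┃      ┃..♣..................
 27 28 29           ┃      ┃.....................
                    ┃      ┗━━━━━━━━━━━━━━━━━━━━━
                    ┃                            


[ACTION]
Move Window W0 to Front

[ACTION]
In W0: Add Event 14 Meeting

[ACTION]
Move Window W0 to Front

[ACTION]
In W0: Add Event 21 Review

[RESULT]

                                                 
                                                 
                                                 
                                                 
                           ┏━━━━━━━━━━━━━━━━━━━━━
                           ┃ MapNavigator        
                           ┠─────────────────────
                           ┃.....................
                           ┃.....................
                           ┃.....................
                           ┃.....................
━━━━━━━━━━━━━━━━━━━━┓      ┃═══════..═══════════.
alendarWidget       ┃      ┃.....................
────────────────────┨      ┃.....................
  February 2024     ┃      ┃............@........
 Tu We Th Fr Sa Su  ┃      ┃.....................
        1*  2  3  4 ┃      ┃..♣..................
  6  7  8  9 10 11  ┃      ┃..♣..................
 13 14* 15 16 17* 18┃      ┃.♣♣♣.................
 20 21* 22 23 24 25 ┃      ┃..♣..................
 27 28 29           ┃      ┃.....................
                    ┃      ┗━━━━━━━━━━━━━━━━━━━━━
                    ┃                            


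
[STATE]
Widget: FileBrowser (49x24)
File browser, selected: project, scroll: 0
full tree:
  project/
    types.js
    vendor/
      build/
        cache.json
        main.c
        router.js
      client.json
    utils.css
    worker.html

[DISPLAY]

> [-] project/                                   
    types.js                                     
    [+] vendor/                                  
    utils.css                                    
    worker.html                                  
                                                 
                                                 
                                                 
                                                 
                                                 
                                                 
                                                 
                                                 
                                                 
                                                 
                                                 
                                                 
                                                 
                                                 
                                                 
                                                 
                                                 
                                                 
                                                 


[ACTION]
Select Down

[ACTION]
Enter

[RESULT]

  [-] project/                                   
  > types.js                                     
    [+] vendor/                                  
    utils.css                                    
    worker.html                                  
                                                 
                                                 
                                                 
                                                 
                                                 
                                                 
                                                 
                                                 
                                                 
                                                 
                                                 
                                                 
                                                 
                                                 
                                                 
                                                 
                                                 
                                                 
                                                 


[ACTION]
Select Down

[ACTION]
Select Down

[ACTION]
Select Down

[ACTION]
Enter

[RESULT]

  [-] project/                                   
    types.js                                     
    [+] vendor/                                  
    utils.css                                    
  > worker.html                                  
                                                 
                                                 
                                                 
                                                 
                                                 
                                                 
                                                 
                                                 
                                                 
                                                 
                                                 
                                                 
                                                 
                                                 
                                                 
                                                 
                                                 
                                                 
                                                 


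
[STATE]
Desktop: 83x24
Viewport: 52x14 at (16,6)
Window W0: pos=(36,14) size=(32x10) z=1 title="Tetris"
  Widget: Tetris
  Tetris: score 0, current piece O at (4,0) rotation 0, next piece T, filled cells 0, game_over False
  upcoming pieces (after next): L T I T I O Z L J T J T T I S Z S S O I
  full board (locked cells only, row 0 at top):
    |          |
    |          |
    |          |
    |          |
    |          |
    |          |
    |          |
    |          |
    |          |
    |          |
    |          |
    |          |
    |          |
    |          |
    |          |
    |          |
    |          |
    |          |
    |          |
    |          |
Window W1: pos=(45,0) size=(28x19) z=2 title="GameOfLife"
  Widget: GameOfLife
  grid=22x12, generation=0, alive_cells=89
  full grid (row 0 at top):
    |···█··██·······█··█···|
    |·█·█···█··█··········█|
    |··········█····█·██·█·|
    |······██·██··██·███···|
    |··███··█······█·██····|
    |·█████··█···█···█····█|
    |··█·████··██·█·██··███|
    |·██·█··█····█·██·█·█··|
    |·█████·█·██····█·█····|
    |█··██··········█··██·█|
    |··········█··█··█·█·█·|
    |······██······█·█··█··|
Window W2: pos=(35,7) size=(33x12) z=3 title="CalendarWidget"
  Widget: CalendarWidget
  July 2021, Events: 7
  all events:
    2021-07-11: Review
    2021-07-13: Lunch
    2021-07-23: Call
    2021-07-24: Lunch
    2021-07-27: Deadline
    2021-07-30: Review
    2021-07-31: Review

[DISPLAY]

                             ┃··········█····█·██·█·
                   ┏━━━━━━━━━━━━━━━━━━━━━━━━━━━━━━━┓
                   ┃ CalendarWidget                ┃
                   ┠───────────────────────────────┨
                   ┃           July 2021           ┃
                   ┃Mo Tu We Th Fr Sa Su           ┃
                   ┃          1  2  3  4           ┃
                   ┃ 5  6  7  8  9 10 11*          ┃
                   ┃12 13* 14 15 16 17 18          ┃
                   ┃19 20 21 22 23* 24* 25         ┃
                   ┃26 27* 28 29 30* 31*           ┃
                   ┃                               ┃
                   ┗━━━━━━━━━━━━━━━━━━━━━━━━━━━━━━━┛
                    ┃          │▒▒▒                ┃


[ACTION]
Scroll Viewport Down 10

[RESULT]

                   ┃           July 2021           ┃
                   ┃Mo Tu We Th Fr Sa Su           ┃
                   ┃          1  2  3  4           ┃
                   ┃ 5  6  7  8  9 10 11*          ┃
                   ┃12 13* 14 15 16 17 18          ┃
                   ┃19 20 21 22 23* 24* 25         ┃
                   ┃26 27* 28 29 30* 31*           ┃
                   ┃                               ┃
                   ┗━━━━━━━━━━━━━━━━━━━━━━━━━━━━━━━┛
                    ┃          │▒▒▒                ┃
                    ┃          │                   ┃
                    ┃          │                   ┃
                    ┃          │                   ┃
                    ┗━━━━━━━━━━━━━━━━━━━━━━━━━━━━━━┛


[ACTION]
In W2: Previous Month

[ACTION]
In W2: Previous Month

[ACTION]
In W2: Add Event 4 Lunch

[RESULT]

                   ┃            May 2021           ┃
                   ┃Mo Tu We Th Fr Sa Su           ┃
                   ┃                1  2           ┃
                   ┃ 3  4*  5  6  7  8  9          ┃
                   ┃10 11 12 13 14 15 16           ┃
                   ┃17 18 19 20 21 22 23           ┃
                   ┃24 25 26 27 28 29 30           ┃
                   ┃31                             ┃
                   ┗━━━━━━━━━━━━━━━━━━━━━━━━━━━━━━━┛
                    ┃          │▒▒▒                ┃
                    ┃          │                   ┃
                    ┃          │                   ┃
                    ┃          │                   ┃
                    ┗━━━━━━━━━━━━━━━━━━━━━━━━━━━━━━┛


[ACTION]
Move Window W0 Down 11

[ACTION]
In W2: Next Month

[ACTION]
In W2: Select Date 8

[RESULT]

                   ┃           June 2021           ┃
                   ┃Mo Tu We Th Fr Sa Su           ┃
                   ┃    1  2  3  4  5  6           ┃
                   ┃ 7 [ 8]  9 10 11 12 13         ┃
                   ┃14 15 16 17 18 19 20           ┃
                   ┃21 22 23 24 25 26 27           ┃
                   ┃28 29 30                       ┃
                   ┃                               ┃
                   ┗━━━━━━━━━━━━━━━━━━━━━━━━━━━━━━━┛
                    ┃          │▒▒▒                ┃
                    ┃          │                   ┃
                    ┃          │                   ┃
                    ┃          │                   ┃
                    ┗━━━━━━━━━━━━━━━━━━━━━━━━━━━━━━┛


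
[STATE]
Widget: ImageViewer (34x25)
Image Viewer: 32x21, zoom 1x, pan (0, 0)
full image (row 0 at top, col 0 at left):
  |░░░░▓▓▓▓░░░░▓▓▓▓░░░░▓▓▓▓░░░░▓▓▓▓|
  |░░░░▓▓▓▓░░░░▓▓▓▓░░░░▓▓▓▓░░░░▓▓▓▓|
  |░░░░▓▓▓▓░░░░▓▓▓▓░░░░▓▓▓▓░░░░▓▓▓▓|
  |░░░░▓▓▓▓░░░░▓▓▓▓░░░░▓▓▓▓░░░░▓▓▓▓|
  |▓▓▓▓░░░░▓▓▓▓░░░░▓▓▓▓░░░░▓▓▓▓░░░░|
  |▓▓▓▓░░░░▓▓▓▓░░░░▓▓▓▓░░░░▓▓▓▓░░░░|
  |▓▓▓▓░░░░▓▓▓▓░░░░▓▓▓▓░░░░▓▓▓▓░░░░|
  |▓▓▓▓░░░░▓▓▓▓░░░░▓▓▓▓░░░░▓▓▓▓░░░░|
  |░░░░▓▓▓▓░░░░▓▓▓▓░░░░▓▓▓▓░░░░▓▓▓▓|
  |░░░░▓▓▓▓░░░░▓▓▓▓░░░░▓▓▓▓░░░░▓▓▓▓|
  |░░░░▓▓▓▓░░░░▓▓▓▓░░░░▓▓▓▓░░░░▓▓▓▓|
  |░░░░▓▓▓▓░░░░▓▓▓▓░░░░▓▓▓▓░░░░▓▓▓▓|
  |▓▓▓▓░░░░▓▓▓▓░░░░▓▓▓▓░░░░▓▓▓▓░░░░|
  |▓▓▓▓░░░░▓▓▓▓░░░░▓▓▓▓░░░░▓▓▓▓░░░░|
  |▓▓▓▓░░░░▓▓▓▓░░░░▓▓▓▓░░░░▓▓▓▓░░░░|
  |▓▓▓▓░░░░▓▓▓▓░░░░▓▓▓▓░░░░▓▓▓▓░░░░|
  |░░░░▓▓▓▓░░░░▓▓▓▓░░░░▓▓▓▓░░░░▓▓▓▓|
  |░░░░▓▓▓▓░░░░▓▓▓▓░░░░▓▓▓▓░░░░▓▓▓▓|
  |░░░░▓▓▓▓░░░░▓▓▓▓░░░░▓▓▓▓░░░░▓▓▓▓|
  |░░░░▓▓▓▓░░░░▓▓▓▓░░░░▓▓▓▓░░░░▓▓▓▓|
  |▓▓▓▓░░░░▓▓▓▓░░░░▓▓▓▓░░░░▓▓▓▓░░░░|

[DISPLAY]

░░░░▓▓▓▓░░░░▓▓▓▓░░░░▓▓▓▓░░░░▓▓▓▓  
░░░░▓▓▓▓░░░░▓▓▓▓░░░░▓▓▓▓░░░░▓▓▓▓  
░░░░▓▓▓▓░░░░▓▓▓▓░░░░▓▓▓▓░░░░▓▓▓▓  
░░░░▓▓▓▓░░░░▓▓▓▓░░░░▓▓▓▓░░░░▓▓▓▓  
▓▓▓▓░░░░▓▓▓▓░░░░▓▓▓▓░░░░▓▓▓▓░░░░  
▓▓▓▓░░░░▓▓▓▓░░░░▓▓▓▓░░░░▓▓▓▓░░░░  
▓▓▓▓░░░░▓▓▓▓░░░░▓▓▓▓░░░░▓▓▓▓░░░░  
▓▓▓▓░░░░▓▓▓▓░░░░▓▓▓▓░░░░▓▓▓▓░░░░  
░░░░▓▓▓▓░░░░▓▓▓▓░░░░▓▓▓▓░░░░▓▓▓▓  
░░░░▓▓▓▓░░░░▓▓▓▓░░░░▓▓▓▓░░░░▓▓▓▓  
░░░░▓▓▓▓░░░░▓▓▓▓░░░░▓▓▓▓░░░░▓▓▓▓  
░░░░▓▓▓▓░░░░▓▓▓▓░░░░▓▓▓▓░░░░▓▓▓▓  
▓▓▓▓░░░░▓▓▓▓░░░░▓▓▓▓░░░░▓▓▓▓░░░░  
▓▓▓▓░░░░▓▓▓▓░░░░▓▓▓▓░░░░▓▓▓▓░░░░  
▓▓▓▓░░░░▓▓▓▓░░░░▓▓▓▓░░░░▓▓▓▓░░░░  
▓▓▓▓░░░░▓▓▓▓░░░░▓▓▓▓░░░░▓▓▓▓░░░░  
░░░░▓▓▓▓░░░░▓▓▓▓░░░░▓▓▓▓░░░░▓▓▓▓  
░░░░▓▓▓▓░░░░▓▓▓▓░░░░▓▓▓▓░░░░▓▓▓▓  
░░░░▓▓▓▓░░░░▓▓▓▓░░░░▓▓▓▓░░░░▓▓▓▓  
░░░░▓▓▓▓░░░░▓▓▓▓░░░░▓▓▓▓░░░░▓▓▓▓  
▓▓▓▓░░░░▓▓▓▓░░░░▓▓▓▓░░░░▓▓▓▓░░░░  
                                  
                                  
                                  
                                  


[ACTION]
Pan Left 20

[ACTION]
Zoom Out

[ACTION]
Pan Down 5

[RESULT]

▓▓▓▓░░░░▓▓▓▓░░░░▓▓▓▓░░░░▓▓▓▓░░░░  
▓▓▓▓░░░░▓▓▓▓░░░░▓▓▓▓░░░░▓▓▓▓░░░░  
▓▓▓▓░░░░▓▓▓▓░░░░▓▓▓▓░░░░▓▓▓▓░░░░  
░░░░▓▓▓▓░░░░▓▓▓▓░░░░▓▓▓▓░░░░▓▓▓▓  
░░░░▓▓▓▓░░░░▓▓▓▓░░░░▓▓▓▓░░░░▓▓▓▓  
░░░░▓▓▓▓░░░░▓▓▓▓░░░░▓▓▓▓░░░░▓▓▓▓  
░░░░▓▓▓▓░░░░▓▓▓▓░░░░▓▓▓▓░░░░▓▓▓▓  
▓▓▓▓░░░░▓▓▓▓░░░░▓▓▓▓░░░░▓▓▓▓░░░░  
▓▓▓▓░░░░▓▓▓▓░░░░▓▓▓▓░░░░▓▓▓▓░░░░  
▓▓▓▓░░░░▓▓▓▓░░░░▓▓▓▓░░░░▓▓▓▓░░░░  
▓▓▓▓░░░░▓▓▓▓░░░░▓▓▓▓░░░░▓▓▓▓░░░░  
░░░░▓▓▓▓░░░░▓▓▓▓░░░░▓▓▓▓░░░░▓▓▓▓  
░░░░▓▓▓▓░░░░▓▓▓▓░░░░▓▓▓▓░░░░▓▓▓▓  
░░░░▓▓▓▓░░░░▓▓▓▓░░░░▓▓▓▓░░░░▓▓▓▓  
░░░░▓▓▓▓░░░░▓▓▓▓░░░░▓▓▓▓░░░░▓▓▓▓  
▓▓▓▓░░░░▓▓▓▓░░░░▓▓▓▓░░░░▓▓▓▓░░░░  
                                  
                                  
                                  
                                  
                                  
                                  
                                  
                                  
                                  


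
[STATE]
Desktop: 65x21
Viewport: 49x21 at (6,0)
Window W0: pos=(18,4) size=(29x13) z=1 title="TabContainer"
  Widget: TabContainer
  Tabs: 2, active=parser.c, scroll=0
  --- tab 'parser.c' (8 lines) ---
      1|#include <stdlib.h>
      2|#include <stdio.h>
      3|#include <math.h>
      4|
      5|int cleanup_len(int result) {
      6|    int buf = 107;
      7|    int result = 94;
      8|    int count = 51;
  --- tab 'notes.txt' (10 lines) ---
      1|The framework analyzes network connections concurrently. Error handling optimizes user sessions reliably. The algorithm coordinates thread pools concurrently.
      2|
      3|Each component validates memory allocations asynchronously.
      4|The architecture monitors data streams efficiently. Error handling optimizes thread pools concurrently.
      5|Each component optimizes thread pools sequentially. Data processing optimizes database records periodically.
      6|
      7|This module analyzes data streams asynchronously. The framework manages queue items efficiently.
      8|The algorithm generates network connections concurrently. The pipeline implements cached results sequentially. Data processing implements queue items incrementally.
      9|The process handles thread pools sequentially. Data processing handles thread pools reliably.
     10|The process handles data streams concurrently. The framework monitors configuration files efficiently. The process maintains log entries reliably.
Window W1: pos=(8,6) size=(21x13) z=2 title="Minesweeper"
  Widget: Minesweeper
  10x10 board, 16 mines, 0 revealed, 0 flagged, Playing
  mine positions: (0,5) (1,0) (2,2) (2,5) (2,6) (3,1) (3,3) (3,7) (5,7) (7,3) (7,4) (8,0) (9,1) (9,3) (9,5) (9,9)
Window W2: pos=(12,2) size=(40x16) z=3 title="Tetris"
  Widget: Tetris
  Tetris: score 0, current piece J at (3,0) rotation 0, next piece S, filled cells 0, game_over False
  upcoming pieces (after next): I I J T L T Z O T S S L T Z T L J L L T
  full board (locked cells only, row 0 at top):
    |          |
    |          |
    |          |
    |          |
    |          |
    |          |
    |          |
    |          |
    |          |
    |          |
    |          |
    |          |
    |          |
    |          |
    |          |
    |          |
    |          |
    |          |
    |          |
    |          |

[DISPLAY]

                                                 
                                                 
      ┏━━━━━━━━━━━━━━━━━━━━━━━━━━━━━━━━━━━━━━┓   
      ┃ Tetris                               ┃   
      ┠──────────────────────────────────────┨   
      ┃          │Next:                      ┃   
  ┏━━━┃          │ ░░                        ┃   
  ┃ Mi┃          │░░                         ┃   
  ┠───┃          │                           ┃   
  ┃■■■┃          │                           ┃   
  ┃■■■┃          │                           ┃   
  ┃■■■┃          │Score:                     ┃   
  ┃■■■┃          │0                          ┃   
  ┃■■■┃          │                           ┃   
  ┃■■■┃          │                           ┃   
  ┃■■■┃          │                           ┃   
  ┃■■■┃          │                           ┃   
  ┃■■■┗━━━━━━━━━━━━━━━━━━━━━━━━━━━━━━━━━━━━━━┛   
  ┗━━━━━━━━━━━━━━━━━━━┛                          
                                                 
                                                 


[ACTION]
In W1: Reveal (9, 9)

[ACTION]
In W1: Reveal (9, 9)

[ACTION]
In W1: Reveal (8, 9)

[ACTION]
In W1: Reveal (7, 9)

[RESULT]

                                                 
                                                 
      ┏━━━━━━━━━━━━━━━━━━━━━━━━━━━━━━━━━━━━━━┓   
      ┃ Tetris                               ┃   
      ┠──────────────────────────────────────┨   
      ┃          │Next:                      ┃   
  ┏━━━┃          │ ░░                        ┃   
  ┃ Mi┃          │░░                         ┃   
  ┠───┃          │                           ┃   
  ┃■■■┃          │                           ┃   
  ┃✹■■┃          │                           ┃   
  ┃■■✹┃          │Score:                     ┃   
  ┃■✹■┃          │0                          ┃   
  ┃■■■┃          │                           ┃   
  ┃■■■┃          │                           ┃   
  ┃■■■┃          │                           ┃   
  ┃■■■┃          │                           ┃   
  ┃✹■■┗━━━━━━━━━━━━━━━━━━━━━━━━━━━━━━━━━━━━━━┛   
  ┗━━━━━━━━━━━━━━━━━━━┛                          
                                                 
                                                 
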